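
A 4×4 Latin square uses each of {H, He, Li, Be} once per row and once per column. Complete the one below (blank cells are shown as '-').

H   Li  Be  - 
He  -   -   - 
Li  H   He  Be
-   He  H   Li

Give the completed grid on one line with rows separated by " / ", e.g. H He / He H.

H Li Be He / He Be Li H / Li H He Be / Be He H Li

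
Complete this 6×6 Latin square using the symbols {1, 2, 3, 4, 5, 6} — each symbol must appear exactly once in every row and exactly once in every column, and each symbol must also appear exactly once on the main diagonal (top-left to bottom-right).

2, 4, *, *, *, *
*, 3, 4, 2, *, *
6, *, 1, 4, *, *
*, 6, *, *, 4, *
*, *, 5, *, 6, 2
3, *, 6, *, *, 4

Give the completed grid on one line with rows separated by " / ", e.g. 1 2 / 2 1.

(r1,c3) = 3
(r4,c3) = 2
(r4,c4) = 5
(r5,c2) = 1
(r5,c4) = 3
(r6,c4) = 1
(r1,c4) = 6
(r4,c1) = 1
(r4,c6) = 3
(r5,c1) = 4
(r2,c1) = 5
(r2,c5) = 1
(r2,c6) = 6
(r3,c6) = 5
(r1,c5) = 5
(r1,c6) = 1
(r3,c2) = 2
(r3,c5) = 3
(r6,c2) = 5
(r6,c5) = 2

2 4 3 6 5 1 / 5 3 4 2 1 6 / 6 2 1 4 3 5 / 1 6 2 5 4 3 / 4 1 5 3 6 2 / 3 5 6 1 2 4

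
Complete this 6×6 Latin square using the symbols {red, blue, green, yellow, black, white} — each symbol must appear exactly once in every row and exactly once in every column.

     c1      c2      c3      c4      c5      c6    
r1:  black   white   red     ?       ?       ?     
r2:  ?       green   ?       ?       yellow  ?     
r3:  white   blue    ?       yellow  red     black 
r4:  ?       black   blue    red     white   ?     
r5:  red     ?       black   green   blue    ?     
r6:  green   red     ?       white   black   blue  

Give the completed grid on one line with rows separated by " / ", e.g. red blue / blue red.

black white red blue green yellow / blue green white black yellow red / white blue green yellow red black / yellow black blue red white green / red yellow black green blue white / green red yellow white black blue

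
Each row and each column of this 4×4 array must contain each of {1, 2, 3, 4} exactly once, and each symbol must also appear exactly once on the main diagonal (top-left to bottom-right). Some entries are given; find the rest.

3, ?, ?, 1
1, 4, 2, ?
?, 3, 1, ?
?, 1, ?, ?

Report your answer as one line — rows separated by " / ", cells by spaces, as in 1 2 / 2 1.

3 2 4 1 / 1 4 2 3 / 2 3 1 4 / 4 1 3 2

(r1,c2) = 2
(r1,c3) = 4
(r2,c4) = 3
(r4,c3) = 3
(r4,c4) = 2
(r3,c4) = 4
(r4,c1) = 4
(r3,c1) = 2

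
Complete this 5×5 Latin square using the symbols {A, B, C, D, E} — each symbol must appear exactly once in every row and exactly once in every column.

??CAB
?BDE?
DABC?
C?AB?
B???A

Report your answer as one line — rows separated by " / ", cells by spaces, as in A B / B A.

E D C A B / A B D E C / D A B C E / C E A B D / B C E D A

At row 1, column 1: row 1 has {A,B,C}; column 1 has {B,C,D}; that leaves E.
At row 1, column 2: row 1 has {A,B,C,E}; column 2 has {A,B}; that leaves D.
At row 2, column 1: row 2 has {B,D,E}; column 1 has {B,C,D,E}; that leaves A.
At row 2, column 5: row 2 has {A,B,D,E}; column 5 has {A,B}; that leaves C.
At row 3, column 5: row 3 has {A,B,C,D}; column 5 has {A,B,C}; that leaves E.
At row 4, column 2: row 4 has {A,B,C}; column 2 has {A,B,D}; that leaves E.
At row 4, column 5: row 4 has {A,B,C,E}; column 5 has {A,B,C,E}; that leaves D.
At row 5, column 2: row 5 has {A,B}; column 2 has {A,B,D,E}; that leaves C.
At row 5, column 3: row 5 has {A,B,C}; column 3 has {A,B,C,D}; that leaves E.
At row 5, column 4: row 5 has {A,B,C,E}; column 4 has {A,B,C,E}; that leaves D.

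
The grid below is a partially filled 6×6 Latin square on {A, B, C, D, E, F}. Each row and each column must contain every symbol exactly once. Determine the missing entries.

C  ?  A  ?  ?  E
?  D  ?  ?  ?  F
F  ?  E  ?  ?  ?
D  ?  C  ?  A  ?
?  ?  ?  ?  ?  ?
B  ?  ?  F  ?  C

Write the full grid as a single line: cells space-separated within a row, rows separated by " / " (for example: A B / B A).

C B A D F E / E D B A C F / F C E B D A / D F C E A B / A E F C B D / B A D F E C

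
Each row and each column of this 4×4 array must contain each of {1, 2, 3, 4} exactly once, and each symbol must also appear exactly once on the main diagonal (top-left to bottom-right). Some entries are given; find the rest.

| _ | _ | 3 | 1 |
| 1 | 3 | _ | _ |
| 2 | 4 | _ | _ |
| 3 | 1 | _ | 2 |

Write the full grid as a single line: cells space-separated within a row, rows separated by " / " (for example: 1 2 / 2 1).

4 2 3 1 / 1 3 2 4 / 2 4 1 3 / 3 1 4 2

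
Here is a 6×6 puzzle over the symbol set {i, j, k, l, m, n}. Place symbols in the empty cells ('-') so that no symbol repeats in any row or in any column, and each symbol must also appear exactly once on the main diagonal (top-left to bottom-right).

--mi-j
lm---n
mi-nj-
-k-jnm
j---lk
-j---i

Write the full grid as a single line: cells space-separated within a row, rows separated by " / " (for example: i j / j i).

n l m i k j / l m j k i n / m i k n j l / i k l j n m / j n i m l k / k j n l m i

At row 1, column 5: row 1 has {i,j,m}; column 5 has {j,l,n}; that leaves k.
At row 2, column 4: row 2 has {l,m,n}; column 4 has {i,j,n}; that leaves k.
At row 2, column 5: row 2 has {k,l,m,n}; column 5 has {j,k,l,n}; that leaves i.
At row 3, column 3: row 3 has {i,j,m,n}; column 3 has {m}; the diagonal has {i,j,l,m}; that leaves k.
At row 3, column 6: row 3 has {i,j,k,m,n}; column 6 has {i,j,k,m,n}; that leaves l.
At row 4, column 1: row 4 has {j,k,m,n}; column 1 has {j,l,m}; that leaves i.
At row 4, column 3: row 4 has {i,j,k,m,n}; column 3 has {k,m}; that leaves l.
At row 5, column 2: row 5 has {j,k,l}; column 2 has {i,j,k,m}; that leaves n.
At row 5, column 3: row 5 has {j,k,l,n}; column 3 has {k,l,m}; that leaves i.
At row 5, column 4: row 5 has {i,j,k,l,n}; column 4 has {i,j,k,n}; that leaves m.
At row 6, column 3: row 6 has {i,j}; column 3 has {i,k,l,m}; that leaves n.
At row 6, column 4: row 6 has {i,j,n}; column 4 has {i,j,k,m,n}; that leaves l.
At row 6, column 5: row 6 has {i,j,l,n}; column 5 has {i,j,k,l,n}; that leaves m.
At row 1, column 1: row 1 has {i,j,k,m}; column 1 has {i,j,l,m}; the diagonal has {i,j,k,l,m}; that leaves n.
At row 1, column 2: row 1 has {i,j,k,m,n}; column 2 has {i,j,k,m,n}; that leaves l.
At row 2, column 3: row 2 has {i,k,l,m,n}; column 3 has {i,k,l,m,n}; that leaves j.
At row 6, column 1: row 6 has {i,j,l,m,n}; column 1 has {i,j,l,m,n}; that leaves k.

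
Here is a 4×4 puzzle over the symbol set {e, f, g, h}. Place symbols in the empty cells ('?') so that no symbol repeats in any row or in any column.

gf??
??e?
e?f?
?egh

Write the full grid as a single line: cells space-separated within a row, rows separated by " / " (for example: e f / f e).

Cell (r1,c3): row 1 has {f,g}; column 3 has {e,f,g} → h.
Cell (r1,c4): row 1 has {f,g,h}; column 4 has {h} → e.
Cell (r3,c4): row 3 has {e,f}; column 4 has {e,h} → g.
Cell (r4,c1): row 4 has {e,g,h}; column 1 has {e,g} → f.
Cell (r2,c1): row 2 has {e}; column 1 has {e,f,g} → h.
Cell (r2,c2): row 2 has {e,h}; column 2 has {e,f} → g.
Cell (r2,c4): row 2 has {e,g,h}; column 4 has {e,g,h} → f.
Cell (r3,c2): row 3 has {e,f,g}; column 2 has {e,f,g} → h.

g f h e / h g e f / e h f g / f e g h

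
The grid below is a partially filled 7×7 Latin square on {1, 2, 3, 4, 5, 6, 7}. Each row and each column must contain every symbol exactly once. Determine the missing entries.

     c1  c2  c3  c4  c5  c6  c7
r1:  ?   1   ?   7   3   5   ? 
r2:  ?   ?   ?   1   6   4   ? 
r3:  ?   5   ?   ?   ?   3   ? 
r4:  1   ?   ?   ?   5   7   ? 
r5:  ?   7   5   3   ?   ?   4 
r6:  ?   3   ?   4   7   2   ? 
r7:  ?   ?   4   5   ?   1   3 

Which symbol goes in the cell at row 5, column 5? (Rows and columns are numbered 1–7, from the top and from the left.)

(r2,c2) = 2
(r5,c6) = 6
(r7,c2) = 6
(r7,c5) = 2
(r4,c2) = 4
(r5,c1) = 2
(r5,c5) = 1

1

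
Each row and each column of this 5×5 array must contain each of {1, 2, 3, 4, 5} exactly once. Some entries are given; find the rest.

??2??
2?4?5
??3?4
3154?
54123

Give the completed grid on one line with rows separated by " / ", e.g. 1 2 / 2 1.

4 5 2 3 1 / 2 3 4 1 5 / 1 2 3 5 4 / 3 1 5 4 2 / 5 4 1 2 3

(r1,c5) = 1
(r2,c2) = 3
(r2,c4) = 1
(r3,c1) = 1
(r3,c4) = 5
(r4,c5) = 2
(r1,c1) = 4
(r1,c2) = 5
(r1,c4) = 3
(r3,c2) = 2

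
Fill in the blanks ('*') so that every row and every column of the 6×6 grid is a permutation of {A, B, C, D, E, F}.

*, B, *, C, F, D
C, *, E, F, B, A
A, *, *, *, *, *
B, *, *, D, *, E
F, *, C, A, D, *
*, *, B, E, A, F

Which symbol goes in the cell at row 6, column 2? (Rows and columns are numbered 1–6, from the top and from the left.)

C

(r1,c1) = E
(r1,c3) = A
(r2,c2) = D
(r3,c4) = B
(r3,c6) = C
(r4,c3) = F
(r4,c5) = C
(r5,c2) = E
(r5,c6) = B
(r6,c1) = D
(r6,c2) = C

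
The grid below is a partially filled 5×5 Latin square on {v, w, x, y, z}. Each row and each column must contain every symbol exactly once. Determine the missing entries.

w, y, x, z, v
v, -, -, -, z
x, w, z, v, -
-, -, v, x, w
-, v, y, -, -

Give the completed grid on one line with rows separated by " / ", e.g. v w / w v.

w y x z v / v x w y z / x w z v y / y z v x w / z v y w x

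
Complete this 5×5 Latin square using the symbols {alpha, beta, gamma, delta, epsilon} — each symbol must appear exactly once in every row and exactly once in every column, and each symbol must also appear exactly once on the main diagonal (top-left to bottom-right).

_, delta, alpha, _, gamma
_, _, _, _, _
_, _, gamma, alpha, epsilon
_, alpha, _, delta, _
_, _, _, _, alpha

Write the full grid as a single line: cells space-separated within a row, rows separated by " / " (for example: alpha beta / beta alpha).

beta delta alpha epsilon gamma / alpha epsilon beta gamma delta / delta beta gamma alpha epsilon / gamma alpha epsilon delta beta / epsilon gamma delta beta alpha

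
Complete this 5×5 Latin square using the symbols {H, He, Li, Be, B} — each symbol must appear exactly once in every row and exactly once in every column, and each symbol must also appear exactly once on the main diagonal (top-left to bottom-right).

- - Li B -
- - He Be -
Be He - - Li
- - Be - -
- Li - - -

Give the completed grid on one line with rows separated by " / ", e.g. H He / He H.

He Be Li B H / Li H He Be B / Be He B H Li / H B Be Li He / B Li H He Be

(r3,c4): row 3 has {He,Li,Be}; column 4 has {Be,B}, so it must be H.
(r5,c4): row 5 has {Li}; column 4 has {H,Be,B}, so it must be He.
(r3,c3): row 3 has {H,He,Li,Be}; column 3 has {He,Li,Be}; the diagonal is empty so far, so it must be B.
(r4,c4): row 4 has {Be}; column 4 has {H,He,Be,B}; the diagonal has {B}, so it must be Li.
(r5,c3): row 5 has {He,Li}; column 3 has {He,Li,Be,B}, so it must be H.
(r5,c5): row 5 has {H,He,Li}; column 5 has {Li}; the diagonal has {Li,B}, so it must be Be.
(r2,c2): row 2 has {He,Be}; column 2 has {He,Li}; the diagonal has {Li,Be,B}, so it must be H.
(r2,c5): row 2 has {H,He,Be}; column 5 has {Li,Be}, so it must be B.
(r4,c2): row 4 has {Li,Be}; column 2 has {H,He,Li}, so it must be B.
(r5,c1): row 5 has {H,He,Li,Be}; column 1 has {Be}, so it must be B.
(r1,c1): row 1 has {Li,B}; column 1 has {Be,B}; the diagonal has {H,Li,Be,B}, so it must be He.
(r1,c2): row 1 has {He,Li,B}; column 2 has {H,He,Li,B}, so it must be Be.
(r1,c5): row 1 has {He,Li,Be,B}; column 5 has {Li,Be,B}, so it must be H.
(r2,c1): row 2 has {H,He,Be,B}; column 1 has {He,Be,B}, so it must be Li.
(r4,c1): row 4 has {Li,Be,B}; column 1 has {He,Li,Be,B}, so it must be H.
(r4,c5): row 4 has {H,Li,Be,B}; column 5 has {H,Li,Be,B}, so it must be He.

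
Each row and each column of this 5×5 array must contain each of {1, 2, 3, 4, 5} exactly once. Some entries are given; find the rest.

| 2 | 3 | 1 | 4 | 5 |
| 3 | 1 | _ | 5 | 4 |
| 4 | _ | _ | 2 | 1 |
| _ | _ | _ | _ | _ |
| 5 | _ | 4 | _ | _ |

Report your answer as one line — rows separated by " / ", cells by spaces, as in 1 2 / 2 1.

2 3 1 4 5 / 3 1 2 5 4 / 4 5 3 2 1 / 1 4 5 3 2 / 5 2 4 1 3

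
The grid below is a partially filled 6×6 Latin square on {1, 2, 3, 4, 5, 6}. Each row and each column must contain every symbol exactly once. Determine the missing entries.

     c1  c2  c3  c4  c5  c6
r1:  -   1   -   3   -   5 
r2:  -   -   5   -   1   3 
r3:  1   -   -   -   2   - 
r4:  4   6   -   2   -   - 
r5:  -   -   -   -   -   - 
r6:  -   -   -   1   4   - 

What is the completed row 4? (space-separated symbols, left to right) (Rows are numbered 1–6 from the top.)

4 6 3 2 5 1

(r1,c5) = 6
(r4,c6) = 1
(r1,c1) = 2
(r1,c3) = 4
(r2,c1) = 6
(r2,c4) = 4
(r4,c3) = 3
(r4,c5) = 5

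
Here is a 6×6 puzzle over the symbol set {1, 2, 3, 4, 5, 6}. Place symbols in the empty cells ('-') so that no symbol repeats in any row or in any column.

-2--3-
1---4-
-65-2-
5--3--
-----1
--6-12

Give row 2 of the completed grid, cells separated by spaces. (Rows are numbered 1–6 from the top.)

1 5 3 2 4 6

At row 4, column 5: row 4 has {3,5}; column 5 has {1,2,3,4}; that leaves 6.
At row 4, column 6: row 4 has {3,5,6}; column 6 has {1,2}; that leaves 4.
At row 5, column 5: row 5 has {1}; column 5 has {1,2,3,4,6}; that leaves 5.
At row 3, column 6: row 3 has {2,5,6}; column 6 has {1,2,4}; that leaves 3.
At row 4, column 2: row 4 has {3,4,5,6}; column 2 has {2,6}; that leaves 1.
At row 4, column 3: row 4 has {1,3,4,5,6}; column 3 has {5,6}; that leaves 2.
At row 2, column 3: row 2 has {1,4}; column 3 has {2,5,6}; that leaves 3.
At row 3, column 1: row 3 has {2,3,5,6}; column 1 has {1,5}; that leaves 4.
At row 3, column 4: row 3 has {2,3,4,5,6}; column 4 has {3}; that leaves 1.
At row 5, column 3: row 5 has {1,5}; column 3 has {2,3,5,6}; that leaves 4.
At row 6, column 1: row 6 has {1,2,6}; column 1 has {1,4,5}; that leaves 3.
At row 1, column 1: row 1 has {2,3}; column 1 has {1,3,4,5}; that leaves 6.
At row 1, column 3: row 1 has {2,3,6}; column 3 has {2,3,4,5,6}; that leaves 1.
At row 1, column 6: row 1 has {1,2,3,6}; column 6 has {1,2,3,4}; that leaves 5.
At row 2, column 2: row 2 has {1,3,4}; column 2 has {1,2,6}; that leaves 5.
At row 2, column 6: row 2 has {1,3,4,5}; column 6 has {1,2,3,4,5}; that leaves 6.
At row 5, column 1: row 5 has {1,4,5}; column 1 has {1,3,4,5,6}; that leaves 2.
At row 5, column 2: row 5 has {1,2,4,5}; column 2 has {1,2,5,6}; that leaves 3.
At row 5, column 4: row 5 has {1,2,3,4,5}; column 4 has {1,3}; that leaves 6.
At row 6, column 2: row 6 has {1,2,3,6}; column 2 has {1,2,3,5,6}; that leaves 4.
At row 6, column 4: row 6 has {1,2,3,4,6}; column 4 has {1,3,6}; that leaves 5.
At row 1, column 4: row 1 has {1,2,3,5,6}; column 4 has {1,3,5,6}; that leaves 4.
At row 2, column 4: row 2 has {1,3,4,5,6}; column 4 has {1,3,4,5,6}; that leaves 2.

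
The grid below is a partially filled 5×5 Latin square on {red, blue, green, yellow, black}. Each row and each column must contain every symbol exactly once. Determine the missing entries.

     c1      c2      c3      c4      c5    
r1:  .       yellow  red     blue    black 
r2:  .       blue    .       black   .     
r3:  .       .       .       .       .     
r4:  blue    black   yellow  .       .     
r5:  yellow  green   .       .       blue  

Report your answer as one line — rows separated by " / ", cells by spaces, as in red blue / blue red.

green yellow red blue black / red blue green black yellow / black red blue yellow green / blue black yellow green red / yellow green black red blue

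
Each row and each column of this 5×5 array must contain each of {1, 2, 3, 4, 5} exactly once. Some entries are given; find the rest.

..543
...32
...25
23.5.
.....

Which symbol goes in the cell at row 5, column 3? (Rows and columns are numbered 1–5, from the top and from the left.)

2

(r1,c1) = 1
(r1,c2) = 2
(r5,c4) = 1
(r5,c5) = 4
(r4,c5) = 1
(r5,c2) = 5
(r4,c3) = 4
(r5,c1) = 3
(r5,c3) = 2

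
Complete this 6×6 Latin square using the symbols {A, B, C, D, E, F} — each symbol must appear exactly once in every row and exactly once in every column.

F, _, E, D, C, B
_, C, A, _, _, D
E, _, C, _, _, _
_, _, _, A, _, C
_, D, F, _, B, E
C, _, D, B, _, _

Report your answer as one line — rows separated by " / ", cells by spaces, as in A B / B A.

F A E D C B / B C A E F D / E B C F D A / D F B A E C / A D F C B E / C E D B A F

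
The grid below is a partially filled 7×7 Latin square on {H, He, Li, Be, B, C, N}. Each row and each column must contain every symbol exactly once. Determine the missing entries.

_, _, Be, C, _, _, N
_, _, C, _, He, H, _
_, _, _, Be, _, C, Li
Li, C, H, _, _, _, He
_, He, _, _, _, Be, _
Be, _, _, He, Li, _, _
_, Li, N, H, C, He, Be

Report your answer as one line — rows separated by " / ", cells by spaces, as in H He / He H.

He B Be C H Li N / N Be C Li He H B / H N He Be B C Li / Li C H N Be B He / C He Li B N Be H / Be H B He Li N C / B Li N H C He Be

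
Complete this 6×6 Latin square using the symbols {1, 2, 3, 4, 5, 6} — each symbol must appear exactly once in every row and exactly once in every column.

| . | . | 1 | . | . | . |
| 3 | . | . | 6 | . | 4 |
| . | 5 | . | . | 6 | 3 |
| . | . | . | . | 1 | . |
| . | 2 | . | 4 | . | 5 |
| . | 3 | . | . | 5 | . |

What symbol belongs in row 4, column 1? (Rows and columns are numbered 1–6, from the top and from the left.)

2

Cell (r2,c2): row 2 has {3,4,6}; column 2 has {2,3,5} → 1.
Cell (r2,c5): row 2 has {1,3,4,6}; column 5 has {1,5,6} → 2.
Cell (r5,c5): row 5 has {2,4,5}; column 5 has {1,2,5,6} → 3.
Cell (r1,c5): row 1 has {1}; column 5 has {1,2,3,5,6} → 4.
Cell (r2,c3): row 2 has {1,2,3,4,6}; column 3 has {1} → 5.
Cell (r5,c3): row 5 has {2,3,4,5}; column 3 has {1,5} → 6.
Cell (r1,c2): row 1 has {1,4}; column 2 has {1,2,3,5} → 6.
Cell (r1,c6): row 1 has {1,4,6}; column 6 has {3,4,5} → 2.
Cell (r4,c2): row 4 has {1}; column 2 has {1,2,3,5,6} → 4.
Cell (r4,c6): row 4 has {1,4}; column 6 has {2,3,4,5} → 6.
Cell (r5,c1): row 5 has {2,3,4,5,6}; column 1 has {3} → 1.
Cell (r6,c6): row 6 has {3,5}; column 6 has {2,3,4,5,6} → 1.
Cell (r1,c1): row 1 has {1,2,4,6}; column 1 has {1,3} → 5.
Cell (r1,c4): row 1 has {1,2,4,5,6}; column 4 has {4,6} → 3.
Cell (r4,c1): row 4 has {1,4,6}; column 1 has {1,3,5} → 2.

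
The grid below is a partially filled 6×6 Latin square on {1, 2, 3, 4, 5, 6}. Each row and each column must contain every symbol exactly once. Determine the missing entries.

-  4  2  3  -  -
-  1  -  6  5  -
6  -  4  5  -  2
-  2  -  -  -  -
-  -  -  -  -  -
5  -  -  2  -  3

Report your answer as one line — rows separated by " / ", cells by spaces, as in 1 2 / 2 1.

(r1,c1) = 1
(r1,c5) = 6
(r1,c6) = 5
(r2,c3) = 3
(r2,c6) = 4
(r3,c2) = 3
(r3,c5) = 1
(r6,c2) = 6
(r6,c3) = 1
(r6,c5) = 4
(r2,c1) = 2
(r4,c5) = 3
(r5,c2) = 5
(r5,c3) = 6
(r5,c5) = 2
(r5,c6) = 1
(r4,c1) = 4
(r4,c3) = 5
(r4,c4) = 1
(r4,c6) = 6
(r5,c1) = 3
(r5,c4) = 4

1 4 2 3 6 5 / 2 1 3 6 5 4 / 6 3 4 5 1 2 / 4 2 5 1 3 6 / 3 5 6 4 2 1 / 5 6 1 2 4 3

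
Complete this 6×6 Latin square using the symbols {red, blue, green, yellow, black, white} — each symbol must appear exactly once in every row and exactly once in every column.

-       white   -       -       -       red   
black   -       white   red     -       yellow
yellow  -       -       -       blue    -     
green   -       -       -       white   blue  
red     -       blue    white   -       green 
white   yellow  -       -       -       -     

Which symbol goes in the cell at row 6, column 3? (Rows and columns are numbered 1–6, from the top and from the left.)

(r1,c1) = blue
(r2,c5) = green
(r5,c2) = black
(r5,c5) = yellow
(r6,c6) = black
(r1,c5) = black
(r2,c2) = blue
(r3,c6) = white
(r4,c2) = red
(r6,c5) = red
(r3,c2) = green
(r3,c4) = black
(r4,c4) = yellow
(r6,c3) = green

green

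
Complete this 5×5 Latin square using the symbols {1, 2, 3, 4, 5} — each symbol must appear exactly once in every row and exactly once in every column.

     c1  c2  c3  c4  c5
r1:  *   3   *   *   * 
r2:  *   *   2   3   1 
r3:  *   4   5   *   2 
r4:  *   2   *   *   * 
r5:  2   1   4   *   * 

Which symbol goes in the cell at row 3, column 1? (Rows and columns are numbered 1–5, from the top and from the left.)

(r1,c3) = 1
(r2,c2) = 5
(r3,c4) = 1
(r4,c3) = 3
(r5,c4) = 5
(r5,c5) = 3
(r2,c1) = 4
(r3,c1) = 3

3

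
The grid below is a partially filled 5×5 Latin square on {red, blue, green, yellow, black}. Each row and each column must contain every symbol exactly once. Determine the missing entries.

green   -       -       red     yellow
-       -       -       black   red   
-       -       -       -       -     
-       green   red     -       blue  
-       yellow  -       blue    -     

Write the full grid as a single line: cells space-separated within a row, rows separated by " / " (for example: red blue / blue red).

green black blue red yellow / yellow blue green black red / blue red yellow green black / black green red yellow blue / red yellow black blue green

(r2,c2) = blue
(r4,c4) = yellow
(r1,c2) = black
(r1,c3) = blue
(r2,c1) = yellow
(r2,c3) = green
(r3,c2) = red
(r3,c4) = green
(r3,c5) = black
(r4,c1) = black
(r5,c1) = red
(r5,c3) = black
(r5,c5) = green
(r3,c1) = blue
(r3,c3) = yellow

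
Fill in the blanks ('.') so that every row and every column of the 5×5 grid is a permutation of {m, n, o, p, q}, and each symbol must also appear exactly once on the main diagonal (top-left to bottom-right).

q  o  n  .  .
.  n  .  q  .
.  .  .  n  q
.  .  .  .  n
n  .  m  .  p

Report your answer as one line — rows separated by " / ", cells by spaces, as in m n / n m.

(r1,c5): row 1 has {n,o,q}; column 5 has {n,p,q}, so it must be m.
(r2,c5): row 2 has {n,q}; column 5 has {m,n,p,q}, so it must be o.
(r3,c3): row 3 has {n,q}; column 3 has {m,n}; the diagonal has {n,p,q}, so it must be o.
(r4,c4): row 4 has {n}; column 4 has {n,q}; the diagonal has {n,o,p,q}, so it must be m.
(r5,c2): row 5 has {m,n,p}; column 2 has {n,o}, so it must be q.
(r5,c4): row 5 has {m,n,p,q}; column 4 has {m,n,q}, so it must be o.
(r1,c4): row 1 has {m,n,o,q}; column 4 has {m,n,o,q}, so it must be p.
(r2,c3): row 2 has {n,o,q}; column 3 has {m,n,o}, so it must be p.
(r4,c2): row 4 has {m,n}; column 2 has {n,o,q}, so it must be p.
(r4,c3): row 4 has {m,n,p}; column 3 has {m,n,o,p}, so it must be q.
(r2,c1): row 2 has {n,o,p,q}; column 1 has {n,q}, so it must be m.
(r3,c1): row 3 has {n,o,q}; column 1 has {m,n,q}, so it must be p.
(r3,c2): row 3 has {n,o,p,q}; column 2 has {n,o,p,q}, so it must be m.
(r4,c1): row 4 has {m,n,p,q}; column 1 has {m,n,p,q}, so it must be o.

q o n p m / m n p q o / p m o n q / o p q m n / n q m o p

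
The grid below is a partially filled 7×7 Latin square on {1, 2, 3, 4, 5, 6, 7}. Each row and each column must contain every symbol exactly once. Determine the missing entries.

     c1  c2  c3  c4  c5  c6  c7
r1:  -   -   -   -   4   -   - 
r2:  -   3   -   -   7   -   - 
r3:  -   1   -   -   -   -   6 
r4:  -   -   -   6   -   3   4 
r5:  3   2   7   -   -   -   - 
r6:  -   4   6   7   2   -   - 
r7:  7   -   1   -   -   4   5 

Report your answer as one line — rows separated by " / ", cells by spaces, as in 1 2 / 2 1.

6 5 3 1 4 2 7 / 1 3 4 5 7 6 2 / 4 1 2 3 5 7 6 / 2 7 5 6 1 3 4 / 3 2 7 4 6 5 1 / 5 4 6 7 2 1 3 / 7 6 1 2 3 4 5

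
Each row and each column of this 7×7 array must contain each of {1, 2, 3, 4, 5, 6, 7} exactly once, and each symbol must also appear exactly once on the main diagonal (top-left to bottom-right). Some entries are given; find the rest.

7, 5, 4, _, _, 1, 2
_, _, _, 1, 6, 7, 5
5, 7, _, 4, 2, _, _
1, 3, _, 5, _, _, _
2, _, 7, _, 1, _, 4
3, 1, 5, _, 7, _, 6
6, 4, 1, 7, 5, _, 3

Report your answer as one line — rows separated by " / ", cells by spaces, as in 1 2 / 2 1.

At row 1, column 5: row 1 has {1,2,4,5,7}; column 5 has {1,2,5,6,7}; that leaves 3.
At row 2, column 1: row 2 has {1,5,6,7}; column 1 has {1,2,3,5,6,7}; that leaves 4.
At row 2, column 2: row 2 has {1,4,5,6,7}; column 2 has {1,3,4,5,7}; the diagonal has {1,3,5,7}; that leaves 2.
At row 2, column 3: row 2 has {1,2,4,5,6,7}; column 3 has {1,4,5,7}; that leaves 3.
At row 3, column 3: row 3 has {2,4,5,7}; column 3 has {1,3,4,5,7}; the diagonal has {1,2,3,5,7}; that leaves 6.
At row 3, column 6: row 3 has {2,4,5,6,7}; column 6 has {1,7}; that leaves 3.
At row 3, column 7: row 3 has {2,3,4,5,6,7}; column 7 has {2,3,4,5,6}; that leaves 1.
At row 4, column 3: row 4 has {1,3,5}; column 3 has {1,3,4,5,6,7}; that leaves 2.
At row 4, column 5: row 4 has {1,2,3,5}; column 5 has {1,2,3,5,6,7}; that leaves 4.
At row 4, column 6: row 4 has {1,2,3,4,5}; column 6 has {1,3,7}; that leaves 6.
At row 4, column 7: row 4 has {1,2,3,4,5,6}; column 7 has {1,2,3,4,5,6}; that leaves 7.
At row 5, column 2: row 5 has {1,2,4,7}; column 2 has {1,2,3,4,5,7}; that leaves 6.
At row 5, column 4: row 5 has {1,2,4,6,7}; column 4 has {1,4,5,7}; that leaves 3.
At row 5, column 6: row 5 has {1,2,3,4,6,7}; column 6 has {1,3,6,7}; that leaves 5.
At row 6, column 4: row 6 has {1,3,5,6,7}; column 4 has {1,3,4,5,7}; that leaves 2.
At row 6, column 6: row 6 has {1,2,3,5,6,7}; column 6 has {1,3,5,6,7}; the diagonal has {1,2,3,5,6,7}; that leaves 4.
At row 7, column 6: row 7 has {1,3,4,5,6,7}; column 6 has {1,3,4,5,6,7}; that leaves 2.
At row 1, column 4: row 1 has {1,2,3,4,5,7}; column 4 has {1,2,3,4,5,7}; that leaves 6.

7 5 4 6 3 1 2 / 4 2 3 1 6 7 5 / 5 7 6 4 2 3 1 / 1 3 2 5 4 6 7 / 2 6 7 3 1 5 4 / 3 1 5 2 7 4 6 / 6 4 1 7 5 2 3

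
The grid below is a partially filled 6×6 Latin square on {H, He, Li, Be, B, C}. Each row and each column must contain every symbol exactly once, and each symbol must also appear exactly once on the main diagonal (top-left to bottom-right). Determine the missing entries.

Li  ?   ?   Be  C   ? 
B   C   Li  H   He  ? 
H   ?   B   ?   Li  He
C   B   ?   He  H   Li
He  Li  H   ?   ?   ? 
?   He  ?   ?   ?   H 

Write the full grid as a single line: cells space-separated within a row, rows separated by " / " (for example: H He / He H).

Li H He Be C B / B C Li H He Be / H Be B C Li He / C B Be He H Li / He Li H B Be C / Be He C Li B H

Cell (r1,c2): row 1 has {Li,Be,C}; column 2 has {He,Li,B,C} → H.
Cell (r1,c3): row 1 has {H,Li,Be,C}; column 3 has {H,Li,B} → He.
Cell (r1,c6): row 1 has {H,He,Li,Be,C}; column 6 has {H,He,Li} → B.
Cell (r2,c6): row 2 has {H,He,Li,B,C}; column 6 has {H,He,Li,B} → Be.
Cell (r3,c2): row 3 has {H,He,Li,B}; column 2 has {H,He,Li,B,C} → Be.
Cell (r3,c4): row 3 has {H,He,Li,Be,B}; column 4 has {H,He,Be} → C.
Cell (r4,c3): row 4 has {H,He,Li,B,C}; column 3 has {H,He,Li,B} → Be.
Cell (r5,c4): row 5 has {H,He,Li}; column 4 has {H,He,Be,C} → B.
Cell (r5,c5): row 5 has {H,He,Li,B}; column 5 has {H,He,Li,C}; the diagonal has {H,He,Li,B,C} → Be.
Cell (r5,c6): row 5 has {H,He,Li,Be,B}; column 6 has {H,He,Li,Be,B} → C.
Cell (r6,c1): row 6 has {H,He}; column 1 has {H,He,Li,B,C} → Be.
Cell (r6,c3): row 6 has {H,He,Be}; column 3 has {H,He,Li,Be,B} → C.
Cell (r6,c4): row 6 has {H,He,Be,C}; column 4 has {H,He,Be,B,C} → Li.
Cell (r6,c5): row 6 has {H,He,Li,Be,C}; column 5 has {H,He,Li,Be,C} → B.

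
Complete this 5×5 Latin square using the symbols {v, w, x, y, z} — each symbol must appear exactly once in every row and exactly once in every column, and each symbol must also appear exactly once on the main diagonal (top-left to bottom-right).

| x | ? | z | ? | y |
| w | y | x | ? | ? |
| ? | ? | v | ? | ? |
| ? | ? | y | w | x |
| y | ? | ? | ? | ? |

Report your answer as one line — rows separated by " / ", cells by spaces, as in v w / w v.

row 1 has {x,y,z}; column 4 has {w} — only v is left for (r1,c4).
row 2 has {w,x,y}; column 4 has {v,w} — only z is left for (r2,c4).
row 2 has {w,x,y,z}; column 5 has {x,y} — only v is left for (r2,c5).
row 3 has {v}; column 1 has {w,x,y} — only z is left for (r3,c1).
row 3 has {v,z}; column 5 has {v,x,y} — only w is left for (r3,c5).
row 4 has {w,x,y}; column 1 has {w,x,y,z} — only v is left for (r4,c1).
row 4 has {v,w,x,y}; column 2 has {y} — only z is left for (r4,c2).
row 5 has {y}; column 3 has {v,x,y,z} — only w is left for (r5,c3).
row 5 has {w,y}; column 4 has {v,w,z} — only x is left for (r5,c4).
row 5 has {w,x,y}; column 5 has {v,w,x,y}; the diagonal has {v,w,x,y} — only z is left for (r5,c5).
row 1 has {v,x,y,z}; column 2 has {y,z} — only w is left for (r1,c2).
row 3 has {v,w,z}; column 2 has {w,y,z} — only x is left for (r3,c2).
row 3 has {v,w,x,z}; column 4 has {v,w,x,z} — only y is left for (r3,c4).
row 5 has {w,x,y,z}; column 2 has {w,x,y,z} — only v is left for (r5,c2).

x w z v y / w y x z v / z x v y w / v z y w x / y v w x z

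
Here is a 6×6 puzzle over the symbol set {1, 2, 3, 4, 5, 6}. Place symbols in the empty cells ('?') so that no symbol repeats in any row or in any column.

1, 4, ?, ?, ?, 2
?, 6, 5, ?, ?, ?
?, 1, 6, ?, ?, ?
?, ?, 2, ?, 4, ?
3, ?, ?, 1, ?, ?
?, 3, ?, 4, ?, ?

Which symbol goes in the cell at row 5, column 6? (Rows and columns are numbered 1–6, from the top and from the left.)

5

(r1,c3) = 3
(r4,c2) = 5
(r5,c2) = 2
(r5,c3) = 4
(r6,c3) = 1
(r4,c1) = 6
(r4,c4) = 3
(r4,c6) = 1
(r2,c4) = 2
(r3,c4) = 5
(r1,c4) = 6
(r1,c5) = 5
(r2,c1) = 4
(r2,c6) = 3
(r3,c1) = 2
(r3,c5) = 3
(r3,c6) = 4
(r5,c5) = 6
(r5,c6) = 5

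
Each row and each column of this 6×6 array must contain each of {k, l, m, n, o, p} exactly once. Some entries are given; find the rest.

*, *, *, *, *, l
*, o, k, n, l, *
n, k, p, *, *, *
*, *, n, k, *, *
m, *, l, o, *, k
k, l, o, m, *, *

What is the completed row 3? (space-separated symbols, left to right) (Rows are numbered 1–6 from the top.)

n k p l m o

(r1,c3): row 1 has {l}; column 3 has {k,l,n,o,p}, so it must be m.
(r1,c4): row 1 has {l,m}; column 4 has {k,m,n,o}, so it must be p.
(r2,c1): row 2 has {k,l,n,o}; column 1 has {k,m,n}, so it must be p.
(r2,c6): row 2 has {k,l,n,o,p}; column 6 has {k,l}, so it must be m.
(r3,c4): row 3 has {k,n,p}; column 4 has {k,m,n,o,p}, so it must be l.
(r3,c6): row 3 has {k,l,n,p}; column 6 has {k,l,m}, so it must be o.
(r4,c6): row 4 has {k,n}; column 6 has {k,l,m,o}, so it must be p.
(r6,c6): row 6 has {k,l,m,o}; column 6 has {k,l,m,o,p}, so it must be n.
(r1,c1): row 1 has {l,m,p}; column 1 has {k,m,n,p}, so it must be o.
(r1,c2): row 1 has {l,m,o,p}; column 2 has {k,l,o}, so it must be n.
(r1,c5): row 1 has {l,m,n,o,p}; column 5 has {l}, so it must be k.
(r3,c5): row 3 has {k,l,n,o,p}; column 5 has {k,l}, so it must be m.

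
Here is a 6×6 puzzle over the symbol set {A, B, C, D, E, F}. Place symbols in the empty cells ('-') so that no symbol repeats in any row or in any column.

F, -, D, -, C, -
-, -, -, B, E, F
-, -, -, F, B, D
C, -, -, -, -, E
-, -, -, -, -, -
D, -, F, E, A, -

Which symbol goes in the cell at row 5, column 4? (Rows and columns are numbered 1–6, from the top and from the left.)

C

(r1,c4) = A
(r1,c6) = B
(r2,c1) = A
(r2,c3) = C
(r3,c1) = E
(r3,c3) = A
(r4,c3) = B
(r4,c4) = D
(r4,c5) = F
(r5,c1) = B
(r5,c3) = E
(r5,c4) = C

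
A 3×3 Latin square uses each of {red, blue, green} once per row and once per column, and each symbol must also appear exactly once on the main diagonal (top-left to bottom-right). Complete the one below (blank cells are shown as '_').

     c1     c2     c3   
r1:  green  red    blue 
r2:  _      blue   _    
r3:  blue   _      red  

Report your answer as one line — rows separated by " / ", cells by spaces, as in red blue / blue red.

green red blue / red blue green / blue green red

At row 2, column 1: row 2 has {blue}; column 1 has {blue,green}; that leaves red.
At row 2, column 3: row 2 has {red,blue}; column 3 has {red,blue}; that leaves green.
At row 3, column 2: row 3 has {red,blue}; column 2 has {red,blue}; that leaves green.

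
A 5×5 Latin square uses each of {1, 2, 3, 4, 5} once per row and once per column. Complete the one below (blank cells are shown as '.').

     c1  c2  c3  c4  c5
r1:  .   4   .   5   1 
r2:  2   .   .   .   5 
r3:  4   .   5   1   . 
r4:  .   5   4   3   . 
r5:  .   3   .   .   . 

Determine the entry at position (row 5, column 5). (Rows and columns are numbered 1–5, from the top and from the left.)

4

(r1,c1) = 3
(r1,c3) = 2
(r2,c2) = 1
(r2,c3) = 3
(r2,c4) = 4
(r3,c2) = 2
(r3,c5) = 3
(r4,c1) = 1
(r4,c5) = 2
(r5,c1) = 5
(r5,c3) = 1
(r5,c4) = 2
(r5,c5) = 4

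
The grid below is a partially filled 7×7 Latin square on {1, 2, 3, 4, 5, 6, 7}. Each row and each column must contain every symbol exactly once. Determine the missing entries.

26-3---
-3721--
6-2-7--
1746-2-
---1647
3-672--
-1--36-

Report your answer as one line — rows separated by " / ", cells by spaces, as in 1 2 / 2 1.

2 6 1 3 4 7 5 / 4 3 7 2 1 5 6 / 6 4 2 5 7 3 1 / 1 7 4 6 5 2 3 / 5 2 3 1 6 4 7 / 3 5 6 7 2 1 4 / 7 1 5 4 3 6 2

row 2 has {1,2,3,7}; column 6 has {2,4,6} — only 5 is left for (r2,c6).
row 4 has {1,2,4,6,7}; column 5 has {1,2,3,6,7} — only 5 is left for (r4,c5).
row 4 has {1,2,4,5,6,7}; column 7 has {7} — only 3 is left for (r4,c7).
row 5 has {1,4,6,7}; column 1 has {1,2,3,6} — only 5 is left for (r5,c1).
row 5 has {1,4,5,6,7}; column 2 has {1,3,6,7} — only 2 is left for (r5,c2).
row 5 has {1,2,4,5,6,7}; column 3 has {2,4,6,7} — only 3 is left for (r5,c3).
row 6 has {2,3,6,7}; column 6 has {2,4,5,6} — only 1 is left for (r6,c6).
row 7 has {1,3,6}; column 3 has {2,3,4,6,7} — only 5 is left for (r7,c3).
row 7 has {1,3,5,6}; column 4 has {1,2,3,6,7} — only 4 is left for (r7,c4).
row 7 has {1,3,4,5,6}; column 7 has {3,7} — only 2 is left for (r7,c7).
row 1 has {2,3,6}; column 3 has {2,3,4,5,6,7} — only 1 is left for (r1,c3).
row 1 has {1,2,3,6}; column 5 has {1,2,3,5,6,7} — only 4 is left for (r1,c5).
row 1 has {1,2,3,4,6}; column 6 has {1,2,4,5,6} — only 7 is left for (r1,c6).
row 1 has {1,2,3,4,6,7}; column 7 has {2,3,7} — only 5 is left for (r1,c7).
row 2 has {1,2,3,5,7}; column 1 has {1,2,3,5,6} — only 4 is left for (r2,c1).
row 2 has {1,2,3,4,5,7}; column 7 has {2,3,5,7} — only 6 is left for (r2,c7).
row 3 has {2,6,7}; column 4 has {1,2,3,4,6,7} — only 5 is left for (r3,c4).
row 3 has {2,5,6,7}; column 6 has {1,2,4,5,6,7} — only 3 is left for (r3,c6).
row 6 has {1,2,3,6,7}; column 7 has {2,3,5,6,7} — only 4 is left for (r6,c7).
row 7 has {1,2,3,4,5,6}; column 1 has {1,2,3,4,5,6} — only 7 is left for (r7,c1).
row 3 has {2,3,5,6,7}; column 2 has {1,2,3,6,7} — only 4 is left for (r3,c2).
row 3 has {2,3,4,5,6,7}; column 7 has {2,3,4,5,6,7} — only 1 is left for (r3,c7).
row 6 has {1,2,3,4,6,7}; column 2 has {1,2,3,4,6,7} — only 5 is left for (r6,c2).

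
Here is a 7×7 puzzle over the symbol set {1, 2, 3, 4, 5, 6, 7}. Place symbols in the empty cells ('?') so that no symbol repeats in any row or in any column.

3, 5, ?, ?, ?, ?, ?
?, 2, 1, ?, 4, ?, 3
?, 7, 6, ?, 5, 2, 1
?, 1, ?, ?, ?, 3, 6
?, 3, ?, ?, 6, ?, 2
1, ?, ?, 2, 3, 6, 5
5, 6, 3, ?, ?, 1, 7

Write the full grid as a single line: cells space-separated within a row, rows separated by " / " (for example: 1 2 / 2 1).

3 5 2 6 1 7 4 / 6 2 1 7 4 5 3 / 4 7 6 3 5 2 1 / 2 1 4 5 7 3 6 / 7 3 5 1 6 4 2 / 1 4 7 2 3 6 5 / 5 6 3 4 2 1 7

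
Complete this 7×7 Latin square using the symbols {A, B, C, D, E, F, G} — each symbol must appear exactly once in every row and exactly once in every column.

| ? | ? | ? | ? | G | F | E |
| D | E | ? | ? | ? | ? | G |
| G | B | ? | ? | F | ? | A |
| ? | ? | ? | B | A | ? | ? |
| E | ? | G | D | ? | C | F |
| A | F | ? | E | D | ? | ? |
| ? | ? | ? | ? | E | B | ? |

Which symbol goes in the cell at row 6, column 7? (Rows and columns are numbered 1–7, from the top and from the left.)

(r2,c6) = A
(r3,c4) = C
(r5,c2) = A
(r5,c5) = B
(r6,c6) = G
(r1,c4) = A
(r2,c4) = F
(r2,c5) = C
(r7,c4) = G
(r2,c3) = B
(r6,c3) = C
(r6,c7) = B

B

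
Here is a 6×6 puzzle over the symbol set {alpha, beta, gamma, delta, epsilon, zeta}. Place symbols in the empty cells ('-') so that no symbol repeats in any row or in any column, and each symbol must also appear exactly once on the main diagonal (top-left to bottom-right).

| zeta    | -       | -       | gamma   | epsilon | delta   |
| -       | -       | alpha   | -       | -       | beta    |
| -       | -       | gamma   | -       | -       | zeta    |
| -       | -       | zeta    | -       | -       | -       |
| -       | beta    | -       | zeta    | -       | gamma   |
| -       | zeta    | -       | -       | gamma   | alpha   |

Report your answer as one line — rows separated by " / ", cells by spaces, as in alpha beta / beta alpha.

zeta alpha beta gamma epsilon delta / gamma epsilon alpha delta zeta beta / epsilon delta gamma alpha beta zeta / delta gamma zeta beta alpha epsilon / alpha beta epsilon zeta delta gamma / beta zeta delta epsilon gamma alpha

(r1,c2) = alpha
(r1,c3) = beta
(r4,c6) = epsilon
(r5,c5) = delta
(r2,c2) = epsilon
(r2,c4) = delta
(r2,c5) = zeta
(r3,c2) = delta
(r4,c2) = gamma
(r4,c4) = beta
(r4,c5) = alpha
(r5,c3) = epsilon
(r6,c3) = delta
(r6,c4) = epsilon
(r2,c1) = gamma
(r3,c4) = alpha
(r3,c5) = beta
(r4,c1) = delta
(r5,c1) = alpha
(r6,c1) = beta
(r3,c1) = epsilon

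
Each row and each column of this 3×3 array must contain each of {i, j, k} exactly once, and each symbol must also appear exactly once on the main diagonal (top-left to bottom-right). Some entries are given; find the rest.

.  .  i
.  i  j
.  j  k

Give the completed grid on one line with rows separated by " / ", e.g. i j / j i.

row 1 has {i}; column 1 is empty so far; the diagonal has {i,k} — only j is left for (r1,c1).
row 1 has {i,j}; column 2 has {i,j} — only k is left for (r1,c2).
row 2 has {i,j}; column 1 has {j} — only k is left for (r2,c1).
row 3 has {j,k}; column 1 has {j,k} — only i is left for (r3,c1).

j k i / k i j / i j k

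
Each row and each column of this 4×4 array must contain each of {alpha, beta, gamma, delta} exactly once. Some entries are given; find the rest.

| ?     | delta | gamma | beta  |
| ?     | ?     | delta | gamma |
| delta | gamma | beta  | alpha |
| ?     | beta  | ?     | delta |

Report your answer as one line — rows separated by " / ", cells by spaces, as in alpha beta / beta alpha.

alpha delta gamma beta / beta alpha delta gamma / delta gamma beta alpha / gamma beta alpha delta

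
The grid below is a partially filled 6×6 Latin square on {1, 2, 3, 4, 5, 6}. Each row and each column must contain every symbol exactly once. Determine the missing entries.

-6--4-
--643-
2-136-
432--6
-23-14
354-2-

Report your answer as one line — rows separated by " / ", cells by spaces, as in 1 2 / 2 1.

1 6 5 2 4 3 / 5 1 6 4 3 2 / 2 4 1 3 6 5 / 4 3 2 1 5 6 / 6 2 3 5 1 4 / 3 5 4 6 2 1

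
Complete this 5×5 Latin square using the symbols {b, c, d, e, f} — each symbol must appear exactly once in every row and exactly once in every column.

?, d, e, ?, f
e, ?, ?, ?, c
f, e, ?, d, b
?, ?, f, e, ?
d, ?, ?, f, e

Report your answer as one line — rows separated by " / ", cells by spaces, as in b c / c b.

b d e c f / e f d b c / f e c d b / c b f e d / d c b f e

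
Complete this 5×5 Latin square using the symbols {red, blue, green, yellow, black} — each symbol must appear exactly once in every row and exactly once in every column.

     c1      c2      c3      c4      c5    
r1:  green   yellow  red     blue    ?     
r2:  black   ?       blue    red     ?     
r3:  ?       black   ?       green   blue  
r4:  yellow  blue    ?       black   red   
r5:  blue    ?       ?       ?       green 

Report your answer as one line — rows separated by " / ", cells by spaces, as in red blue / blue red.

green yellow red blue black / black green blue red yellow / red black yellow green blue / yellow blue green black red / blue red black yellow green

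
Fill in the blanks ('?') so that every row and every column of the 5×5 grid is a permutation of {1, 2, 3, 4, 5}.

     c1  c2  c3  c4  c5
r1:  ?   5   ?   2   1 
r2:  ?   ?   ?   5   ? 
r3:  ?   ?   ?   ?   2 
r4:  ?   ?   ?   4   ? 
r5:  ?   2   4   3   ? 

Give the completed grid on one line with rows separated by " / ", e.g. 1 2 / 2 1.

4 5 3 2 1 / 2 3 1 5 4 / 3 4 5 1 2 / 5 1 2 4 3 / 1 2 4 3 5

(r1,c3) = 3
(r3,c4) = 1
(r5,c5) = 5
(r1,c1) = 4
(r3,c3) = 5
(r4,c5) = 3
(r5,c1) = 1
(r2,c5) = 4
(r3,c1) = 3
(r3,c2) = 4
(r4,c2) = 1
(r4,c3) = 2
(r2,c1) = 2
(r2,c2) = 3
(r2,c3) = 1
(r4,c1) = 5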